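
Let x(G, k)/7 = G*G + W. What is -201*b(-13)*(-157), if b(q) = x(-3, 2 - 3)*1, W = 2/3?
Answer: 2135357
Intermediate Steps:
W = ⅔ (W = 2*(⅓) = ⅔ ≈ 0.66667)
x(G, k) = 14/3 + 7*G² (x(G, k) = 7*(G*G + ⅔) = 7*(G² + ⅔) = 7*(⅔ + G²) = 14/3 + 7*G²)
b(q) = 203/3 (b(q) = (14/3 + 7*(-3)²)*1 = (14/3 + 7*9)*1 = (14/3 + 63)*1 = (203/3)*1 = 203/3)
-201*b(-13)*(-157) = -201*203/3*(-157) = -13601*(-157) = 2135357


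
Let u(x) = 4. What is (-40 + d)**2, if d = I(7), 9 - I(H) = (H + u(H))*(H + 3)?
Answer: 19881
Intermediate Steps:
I(H) = 9 - (3 + H)*(4 + H) (I(H) = 9 - (H + 4)*(H + 3) = 9 - (4 + H)*(3 + H) = 9 - (3 + H)*(4 + H))
d = -101 (d = -3 - 1*7**2 - 7*7 = -3 - 1*49 - 49 = -3 - 49 - 49 = -101)
(-40 + d)**2 = (-40 - 101)**2 = (-141)**2 = 19881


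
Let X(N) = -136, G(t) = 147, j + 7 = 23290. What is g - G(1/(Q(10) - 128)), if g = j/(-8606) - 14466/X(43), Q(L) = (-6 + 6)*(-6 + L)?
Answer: -975447/22508 ≈ -43.338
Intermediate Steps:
j = 23283 (j = -7 + 23290 = 23283)
Q(L) = 0 (Q(L) = 0*(-6 + L) = 0)
g = 2333229/22508 (g = 23283/(-8606) - 14466/(-136) = 23283*(-1/8606) - 14466*(-1/136) = -1791/662 + 7233/68 = 2333229/22508 ≈ 103.66)
g - G(1/(Q(10) - 128)) = 2333229/22508 - 1*147 = 2333229/22508 - 147 = -975447/22508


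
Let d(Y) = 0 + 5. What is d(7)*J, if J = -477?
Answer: -2385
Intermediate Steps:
d(Y) = 5
d(7)*J = 5*(-477) = -2385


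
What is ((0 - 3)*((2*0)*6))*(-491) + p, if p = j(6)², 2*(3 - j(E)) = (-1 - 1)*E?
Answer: 81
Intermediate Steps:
j(E) = 3 + E (j(E) = 3 - (-1 - 1)*E/2 = 3 - (-1)*E = 3 + E)
p = 81 (p = (3 + 6)² = 9² = 81)
((0 - 3)*((2*0)*6))*(-491) + p = ((0 - 3)*((2*0)*6))*(-491) + 81 = -0*6*(-491) + 81 = -3*0*(-491) + 81 = 0*(-491) + 81 = 0 + 81 = 81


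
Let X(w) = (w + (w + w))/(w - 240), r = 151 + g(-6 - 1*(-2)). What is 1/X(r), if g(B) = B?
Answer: -31/147 ≈ -0.21088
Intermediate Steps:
r = 147 (r = 151 + (-6 - 1*(-2)) = 151 + (-6 + 2) = 151 - 4 = 147)
X(w) = 3*w/(-240 + w) (X(w) = (w + 2*w)/(-240 + w) = (3*w)/(-240 + w) = 3*w/(-240 + w))
1/X(r) = 1/(3*147/(-240 + 147)) = 1/(3*147/(-93)) = 1/(3*147*(-1/93)) = 1/(-147/31) = -31/147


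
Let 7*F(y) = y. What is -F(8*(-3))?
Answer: 24/7 ≈ 3.4286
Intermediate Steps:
F(y) = y/7
-F(8*(-3)) = -8*(-3)/7 = -(-24)/7 = -1*(-24/7) = 24/7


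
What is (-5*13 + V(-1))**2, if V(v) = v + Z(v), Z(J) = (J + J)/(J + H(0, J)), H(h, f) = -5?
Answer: 38809/9 ≈ 4312.1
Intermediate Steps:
Z(J) = 2*J/(-5 + J) (Z(J) = (J + J)/(J - 5) = (2*J)/(-5 + J) = 2*J/(-5 + J))
V(v) = v + 2*v/(-5 + v)
(-5*13 + V(-1))**2 = (-5*13 - (-3 - 1)/(-5 - 1))**2 = (-65 - 1*(-4)/(-6))**2 = (-65 - 1*(-1/6)*(-4))**2 = (-65 - 2/3)**2 = (-197/3)**2 = 38809/9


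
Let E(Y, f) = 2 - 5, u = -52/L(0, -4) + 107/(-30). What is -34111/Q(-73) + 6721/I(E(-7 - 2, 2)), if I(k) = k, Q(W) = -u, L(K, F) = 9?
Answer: -14862331/2523 ≈ -5890.7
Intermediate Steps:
u = -841/90 (u = -52/9 + 107/(-30) = -52*⅑ + 107*(-1/30) = -52/9 - 107/30 = -841/90 ≈ -9.3445)
E(Y, f) = -3
Q(W) = 841/90 (Q(W) = -1*(-841/90) = 841/90)
-34111/Q(-73) + 6721/I(E(-7 - 2, 2)) = -34111/841/90 + 6721/(-3) = -34111*90/841 + 6721*(-⅓) = -3069990/841 - 6721/3 = -14862331/2523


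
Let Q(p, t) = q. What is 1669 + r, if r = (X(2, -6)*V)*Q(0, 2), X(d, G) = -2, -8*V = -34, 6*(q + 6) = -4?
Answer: 5177/3 ≈ 1725.7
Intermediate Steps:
q = -20/3 (q = -6 + (1/6)*(-4) = -6 - 2/3 = -20/3 ≈ -6.6667)
V = 17/4 (V = -1/8*(-34) = 17/4 ≈ 4.2500)
Q(p, t) = -20/3
r = 170/3 (r = -2*17/4*(-20/3) = -17/2*(-20/3) = 170/3 ≈ 56.667)
1669 + r = 1669 + 170/3 = 5177/3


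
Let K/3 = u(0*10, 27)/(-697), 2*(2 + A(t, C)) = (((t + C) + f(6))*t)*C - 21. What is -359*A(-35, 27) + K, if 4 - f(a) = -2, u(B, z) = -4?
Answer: -466665871/1394 ≈ -3.3477e+5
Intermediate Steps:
f(a) = 6 (f(a) = 4 - 1*(-2) = 4 + 2 = 6)
A(t, C) = -25/2 + C*t*(6 + C + t)/2 (A(t, C) = -2 + ((((t + C) + 6)*t)*C - 21)/2 = -2 + ((((C + t) + 6)*t)*C - 21)/2 = -2 + (((6 + C + t)*t)*C - 21)/2 = -2 + ((t*(6 + C + t))*C - 21)/2 = -2 + (C*t*(6 + C + t) - 21)/2 = -2 + (-21 + C*t*(6 + C + t))/2 = -2 + (-21/2 + C*t*(6 + C + t)/2) = -25/2 + C*t*(6 + C + t)/2)
K = 12/697 (K = 3*(-4/(-697)) = 3*(-4*(-1/697)) = 3*(4/697) = 12/697 ≈ 0.017217)
-359*A(-35, 27) + K = -359*(-25/2 + (½)*27*(-35)² + (½)*(-35)*27² + 3*27*(-35)) + 12/697 = -359*(-25/2 + (½)*27*1225 + (½)*(-35)*729 - 2835) + 12/697 = -359*(-25/2 + 33075/2 - 25515/2 - 2835) + 12/697 = -359*1865/2 + 12/697 = -669535/2 + 12/697 = -466665871/1394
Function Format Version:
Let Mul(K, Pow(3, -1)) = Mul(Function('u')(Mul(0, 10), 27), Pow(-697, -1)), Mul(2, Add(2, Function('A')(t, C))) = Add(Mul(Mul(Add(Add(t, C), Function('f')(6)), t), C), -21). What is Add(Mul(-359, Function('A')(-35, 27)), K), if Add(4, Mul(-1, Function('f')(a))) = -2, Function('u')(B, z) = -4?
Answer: Rational(-466665871, 1394) ≈ -3.3477e+5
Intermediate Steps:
Function('f')(a) = 6 (Function('f')(a) = Add(4, Mul(-1, -2)) = Add(4, 2) = 6)
Function('A')(t, C) = Add(Rational(-25, 2), Mul(Rational(1, 2), C, t, Add(6, C, t))) (Function('A')(t, C) = Add(-2, Mul(Rational(1, 2), Add(Mul(Mul(Add(Add(t, C), 6), t), C), -21))) = Add(-2, Mul(Rational(1, 2), Add(Mul(Mul(Add(Add(C, t), 6), t), C), -21))) = Add(-2, Mul(Rational(1, 2), Add(Mul(Mul(Add(6, C, t), t), C), -21))) = Add(-2, Mul(Rational(1, 2), Add(Mul(Mul(t, Add(6, C, t)), C), -21))) = Add(-2, Mul(Rational(1, 2), Add(Mul(C, t, Add(6, C, t)), -21))) = Add(-2, Mul(Rational(1, 2), Add(-21, Mul(C, t, Add(6, C, t))))) = Add(-2, Add(Rational(-21, 2), Mul(Rational(1, 2), C, t, Add(6, C, t)))) = Add(Rational(-25, 2), Mul(Rational(1, 2), C, t, Add(6, C, t))))
K = Rational(12, 697) (K = Mul(3, Mul(-4, Pow(-697, -1))) = Mul(3, Mul(-4, Rational(-1, 697))) = Mul(3, Rational(4, 697)) = Rational(12, 697) ≈ 0.017217)
Add(Mul(-359, Function('A')(-35, 27)), K) = Add(Mul(-359, Add(Rational(-25, 2), Mul(Rational(1, 2), 27, Pow(-35, 2)), Mul(Rational(1, 2), -35, Pow(27, 2)), Mul(3, 27, -35))), Rational(12, 697)) = Add(Mul(-359, Add(Rational(-25, 2), Mul(Rational(1, 2), 27, 1225), Mul(Rational(1, 2), -35, 729), -2835)), Rational(12, 697)) = Add(Mul(-359, Add(Rational(-25, 2), Rational(33075, 2), Rational(-25515, 2), -2835)), Rational(12, 697)) = Add(Mul(-359, Rational(1865, 2)), Rational(12, 697)) = Add(Rational(-669535, 2), Rational(12, 697)) = Rational(-466665871, 1394)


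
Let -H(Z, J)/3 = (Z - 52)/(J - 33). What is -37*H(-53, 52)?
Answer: -11655/19 ≈ -613.42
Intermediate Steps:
H(Z, J) = -3*(-52 + Z)/(-33 + J) (H(Z, J) = -3*(Z - 52)/(J - 33) = -3*(-52 + Z)/(-33 + J))
-37*H(-53, 52) = -111*(52 - 1*(-53))/(-33 + 52) = -111*(52 + 53)/19 = -111*105/19 = -37*315/19 = -11655/19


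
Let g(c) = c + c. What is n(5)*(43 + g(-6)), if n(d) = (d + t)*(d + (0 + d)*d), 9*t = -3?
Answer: 4340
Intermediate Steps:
t = -1/3 (t = (1/9)*(-3) = -1/3 ≈ -0.33333)
n(d) = (-1/3 + d)*(d + d**2) (n(d) = (d - 1/3)*(d + (0 + d)*d) = (-1/3 + d)*(d + d*d) = (-1/3 + d)*(d + d**2))
g(c) = 2*c
n(5)*(43 + g(-6)) = ((1/3)*5*(-1 + 2*5 + 3*5**2))*(43 + 2*(-6)) = ((1/3)*5*(-1 + 10 + 3*25))*(43 - 12) = ((1/3)*5*(-1 + 10 + 75))*31 = ((1/3)*5*84)*31 = 140*31 = 4340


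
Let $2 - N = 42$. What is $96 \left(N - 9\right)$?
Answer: $-4704$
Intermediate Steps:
$N = -40$ ($N = 2 - 42 = -40$)
$96 \left(N - 9\right) = 96 \left(-40 - 9\right) = 96 \left(-49\right) = -4704$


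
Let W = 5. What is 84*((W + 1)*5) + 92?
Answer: 2612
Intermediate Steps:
84*((W + 1)*5) + 92 = 84*((5 + 1)*5) + 92 = 84*(6*5) + 92 = 84*30 + 92 = 2520 + 92 = 2612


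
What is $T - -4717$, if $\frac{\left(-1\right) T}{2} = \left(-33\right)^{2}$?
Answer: $2539$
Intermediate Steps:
$T = -2178$ ($T = - 2 \left(-33\right)^{2} = \left(-2\right) 1089 = -2178$)
$T - -4717 = -2178 - -4717 = -2178 + 4717 = 2539$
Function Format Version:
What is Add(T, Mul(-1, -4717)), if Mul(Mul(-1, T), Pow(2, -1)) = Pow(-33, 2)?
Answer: 2539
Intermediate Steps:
T = -2178 (T = Mul(-2, Pow(-33, 2)) = Mul(-2, 1089) = -2178)
Add(T, Mul(-1, -4717)) = Add(-2178, Mul(-1, -4717)) = Add(-2178, 4717) = 2539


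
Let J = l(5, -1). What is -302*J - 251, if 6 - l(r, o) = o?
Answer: -2365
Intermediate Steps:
l(r, o) = 6 - o
J = 7 (J = 6 - 1*(-1) = 6 + 1 = 7)
-302*J - 251 = -302*7 - 251 = -2114 - 251 = -2365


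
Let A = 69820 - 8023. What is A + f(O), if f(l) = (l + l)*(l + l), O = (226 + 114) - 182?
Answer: 161653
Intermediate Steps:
A = 61797
O = 158 (O = 340 - 182 = 158)
f(l) = 4*l**2 (f(l) = (2*l)*(2*l) = 4*l**2)
A + f(O) = 61797 + 4*158**2 = 61797 + 4*24964 = 61797 + 99856 = 161653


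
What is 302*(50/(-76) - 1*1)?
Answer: -9513/19 ≈ -500.68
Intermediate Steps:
302*(50/(-76) - 1*1) = 302*(50*(-1/76) - 1) = 302*(-25/38 - 1) = 302*(-63/38) = -9513/19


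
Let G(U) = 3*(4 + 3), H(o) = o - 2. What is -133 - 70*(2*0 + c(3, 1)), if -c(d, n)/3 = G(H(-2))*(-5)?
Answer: -22183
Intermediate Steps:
H(o) = -2 + o
G(U) = 21 (G(U) = 3*7 = 21)
c(d, n) = 315 (c(d, n) = -63*(-5) = -3*(-105) = 315)
-133 - 70*(2*0 + c(3, 1)) = -133 - 70*(2*0 + 315) = -133 - 70*(0 + 315) = -133 - 70*315 = -133 - 22050 = -22183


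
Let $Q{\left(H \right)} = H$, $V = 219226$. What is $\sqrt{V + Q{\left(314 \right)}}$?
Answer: $2 \sqrt{54885} \approx 468.55$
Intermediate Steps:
$\sqrt{V + Q{\left(314 \right)}} = \sqrt{219226 + 314} = \sqrt{219540} = 2 \sqrt{54885}$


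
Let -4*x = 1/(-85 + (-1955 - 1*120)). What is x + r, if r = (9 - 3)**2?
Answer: 311041/8640 ≈ 36.000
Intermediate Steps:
r = 36 (r = 6**2 = 36)
x = 1/8640 (x = -1/(4*(-85 + (-1955 - 1*120))) = -1/(4*(-85 + (-1955 - 120))) = -1/(4*(-85 - 2075)) = -1/4/(-2160) = -1/4*(-1/2160) = 1/8640 ≈ 0.00011574)
x + r = 1/8640 + 36 = 311041/8640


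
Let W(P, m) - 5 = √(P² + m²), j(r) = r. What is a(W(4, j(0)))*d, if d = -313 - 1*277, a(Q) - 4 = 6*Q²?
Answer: -289100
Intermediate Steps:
W(P, m) = 5 + √(P² + m²)
a(Q) = 4 + 6*Q²
d = -590 (d = -313 - 277 = -590)
a(W(4, j(0)))*d = (4 + 6*(5 + √(4² + 0²))²)*(-590) = (4 + 6*(5 + √(16 + 0))²)*(-590) = (4 + 6*(5 + √16)²)*(-590) = (4 + 6*(5 + 4)²)*(-590) = (4 + 6*9²)*(-590) = (4 + 6*81)*(-590) = (4 + 486)*(-590) = 490*(-590) = -289100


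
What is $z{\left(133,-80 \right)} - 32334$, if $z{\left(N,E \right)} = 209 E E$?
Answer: $1305266$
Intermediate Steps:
$z{\left(N,E \right)} = 209 E^{2}$
$z{\left(133,-80 \right)} - 32334 = 209 \left(-80\right)^{2} - 32334 = 209 \cdot 6400 - 32334 = 1337600 - 32334 = 1305266$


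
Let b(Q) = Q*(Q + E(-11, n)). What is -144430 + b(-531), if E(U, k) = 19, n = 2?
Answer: 127442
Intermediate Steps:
b(Q) = Q*(19 + Q) (b(Q) = Q*(Q + 19) = Q*(19 + Q))
-144430 + b(-531) = -144430 - 531*(19 - 531) = -144430 - 531*(-512) = -144430 + 271872 = 127442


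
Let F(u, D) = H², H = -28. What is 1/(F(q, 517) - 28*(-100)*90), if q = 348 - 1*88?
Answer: 1/252784 ≈ 3.9559e-6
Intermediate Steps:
q = 260 (q = 348 - 88 = 260)
F(u, D) = 784 (F(u, D) = (-28)² = 784)
1/(F(q, 517) - 28*(-100)*90) = 1/(784 - 28*(-100)*90) = 1/(784 + 2800*90) = 1/(784 + 252000) = 1/252784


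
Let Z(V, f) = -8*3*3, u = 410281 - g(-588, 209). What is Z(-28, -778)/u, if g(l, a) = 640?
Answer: -24/136547 ≈ -0.00017576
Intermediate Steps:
u = 409641 (u = 410281 - 1*640 = 410281 - 640 = 409641)
Z(V, f) = -72 (Z(V, f) = -24*3 = -72)
Z(-28, -778)/u = -72/409641 = -72*1/409641 = -24/136547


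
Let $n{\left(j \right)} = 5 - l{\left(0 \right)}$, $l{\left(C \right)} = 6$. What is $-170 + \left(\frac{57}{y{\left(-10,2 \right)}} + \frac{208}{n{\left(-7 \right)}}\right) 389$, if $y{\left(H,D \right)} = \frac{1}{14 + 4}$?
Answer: $318032$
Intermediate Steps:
$y{\left(H,D \right)} = \frac{1}{18}$
$n{\left(j \right)} = -1$ ($n{\left(j \right)} = 5 - 6 = -1$)
$-170 + \left(\frac{57}{y{\left(-10,2 \right)}} + \frac{208}{n{\left(-7 \right)}}\right) 389 = -170 + \left(57 \frac{1}{\frac{1}{18}} + \frac{208}{-1}\right) 389 = -170 + \left(57 \cdot 18 + 208 \left(-1\right)\right) 389 = -170 + \left(1026 - 208\right) 389 = -170 + 818 \cdot 389 = -170 + 318202 = 318032$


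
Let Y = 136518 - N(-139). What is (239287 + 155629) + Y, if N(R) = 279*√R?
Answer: 531434 - 279*I*√139 ≈ 5.3143e+5 - 3289.4*I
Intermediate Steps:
Y = 136518 - 279*I*√139 (Y = 136518 - 279*√(-139) = 136518 - 279*I*√139 ≈ 1.3652e+5 - 3289.4*I)
(239287 + 155629) + Y = (239287 + 155629) + (136518 - 279*I*√139) = 394916 + (136518 - 279*I*√139) = 531434 - 279*I*√139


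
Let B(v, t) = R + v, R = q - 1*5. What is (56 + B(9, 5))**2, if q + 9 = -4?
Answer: 2209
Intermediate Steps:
q = -13 (q = -9 - 4 = -13)
R = -18 (R = -13 - 1*5 = -13 - 5 = -18)
B(v, t) = -18 + v
(56 + B(9, 5))**2 = (56 + (-18 + 9))**2 = (56 - 9)**2 = 47**2 = 2209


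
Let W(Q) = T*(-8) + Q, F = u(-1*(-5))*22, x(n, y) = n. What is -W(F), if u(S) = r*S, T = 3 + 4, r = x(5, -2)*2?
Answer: -1044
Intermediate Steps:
r = 10 (r = 5*2 = 10)
T = 7
u(S) = 10*S
F = 1100 (F = (10*(-1*(-5)))*22 = (10*5)*22 = 50*22 = 1100)
W(Q) = -56 + Q (W(Q) = 7*(-8) + Q = -56 + Q)
-W(F) = -(-56 + 1100) = -1*1044 = -1044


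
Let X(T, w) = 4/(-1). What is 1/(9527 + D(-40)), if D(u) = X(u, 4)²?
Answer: 1/9543 ≈ 0.00010479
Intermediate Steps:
X(T, w) = -4 (X(T, w) = 4*(-1) = -4)
D(u) = 16 (D(u) = (-4)² = 16)
1/(9527 + D(-40)) = 1/(9527 + 16) = 1/9543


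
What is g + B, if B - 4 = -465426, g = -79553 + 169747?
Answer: -375228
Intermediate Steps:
g = 90194
B = -465422 (B = 4 - 465426 = -465422)
g + B = 90194 - 465422 = -375228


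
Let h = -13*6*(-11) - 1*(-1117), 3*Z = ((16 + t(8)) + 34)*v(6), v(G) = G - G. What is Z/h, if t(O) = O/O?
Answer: 0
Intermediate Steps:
t(O) = 1
v(G) = 0
Z = 0 (Z = (((16 + 1) + 34)*0)/3 = ((17 + 34)*0)/3 = (51*0)/3 = (⅓)*0 = 0)
h = 1975 (h = -78*(-11) + 1117 = 858 + 1117 = 1975)
Z/h = 0/1975 = 0*(1/1975) = 0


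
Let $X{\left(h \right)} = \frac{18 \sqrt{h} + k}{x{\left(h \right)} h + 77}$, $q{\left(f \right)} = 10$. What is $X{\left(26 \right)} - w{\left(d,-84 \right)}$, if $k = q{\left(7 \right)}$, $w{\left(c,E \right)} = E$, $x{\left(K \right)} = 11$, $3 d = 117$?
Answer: $\frac{30502}{363} + \frac{6 \sqrt{26}}{121} \approx 84.28$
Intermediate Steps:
$d = 39$ ($d = \frac{1}{3} \cdot 117 = 39$)
$k = 10$
$X{\left(h \right)} = \frac{10 + 18 \sqrt{h}}{77 + 11 h}$ ($X{\left(h \right)} = \frac{18 \sqrt{h} + 10}{11 h + 77} = \frac{10 + 18 \sqrt{h}}{77 + 11 h}$)
$X{\left(26 \right)} - w{\left(d,-84 \right)} = \frac{2 \left(5 + 9 \sqrt{26}\right)}{11 \left(7 + 26\right)} - -84 = \frac{2 \left(5 + 9 \sqrt{26}\right)}{11 \cdot 33} + 84 = \frac{2}{11} \cdot \frac{1}{33} \left(5 + 9 \sqrt{26}\right) + 84 = \left(\frac{10}{363} + \frac{6 \sqrt{26}}{121}\right) + 84 = \frac{30502}{363} + \frac{6 \sqrt{26}}{121}$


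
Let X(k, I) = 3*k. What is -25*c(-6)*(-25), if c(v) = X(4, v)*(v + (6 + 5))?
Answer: 37500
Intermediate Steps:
c(v) = 132 + 12*v (c(v) = (3*4)*(v + (6 + 5)) = 12*(v + 11) = 12*(11 + v) = 132 + 12*v)
-25*c(-6)*(-25) = -25*(132 + 12*(-6))*(-25) = -25*(132 - 72)*(-25) = -25*60*(-25) = -1500*(-25) = 37500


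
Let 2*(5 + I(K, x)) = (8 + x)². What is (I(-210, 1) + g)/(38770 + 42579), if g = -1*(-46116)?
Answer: 92303/162698 ≈ 0.56733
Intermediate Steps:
I(K, x) = -5 + (8 + x)²/2
g = 46116
(I(-210, 1) + g)/(38770 + 42579) = ((-5 + (8 + 1)²/2) + 46116)/(38770 + 42579) = ((-5 + (½)*9²) + 46116)/81349 = ((-5 + (½)*81) + 46116)*(1/81349) = ((-5 + 81/2) + 46116)*(1/81349) = (71/2 + 46116)*(1/81349) = (92303/2)*(1/81349) = 92303/162698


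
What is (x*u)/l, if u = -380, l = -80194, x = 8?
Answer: 1520/40097 ≈ 0.037908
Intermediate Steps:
(x*u)/l = (8*(-380))/(-80194) = -3040*(-1/80194) = 1520/40097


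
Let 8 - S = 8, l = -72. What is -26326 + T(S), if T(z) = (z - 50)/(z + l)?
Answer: -947711/36 ≈ -26325.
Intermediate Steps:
S = 0 (S = 8 - 1*8 = 8 - 8 = 0)
T(z) = (-50 + z)/(-72 + z) (T(z) = (z - 50)/(z - 72) = (-50 + z)/(-72 + z))
-26326 + T(S) = -26326 + (-50 + 0)/(-72 + 0) = -26326 - 50/(-72) = -26326 - 1/72*(-50) = -26326 + 25/36 = -947711/36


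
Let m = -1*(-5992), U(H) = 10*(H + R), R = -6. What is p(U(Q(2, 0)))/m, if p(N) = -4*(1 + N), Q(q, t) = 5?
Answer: 9/1498 ≈ 0.0060080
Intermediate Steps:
U(H) = -60 + 10*H (U(H) = 10*(H - 6) = 10*(-6 + H) = -60 + 10*H)
p(N) = -4 - 4*N
m = 5992
p(U(Q(2, 0)))/m = (-4 - 4*(-60 + 10*5))/5992 = (-4 - 4*(-60 + 50))*(1/5992) = (-4 - 4*(-10))*(1/5992) = (-4 + 40)*(1/5992) = 36*(1/5992) = 9/1498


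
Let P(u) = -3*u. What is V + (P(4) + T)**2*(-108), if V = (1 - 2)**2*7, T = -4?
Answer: -27641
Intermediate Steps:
V = 7 (V = (-1)**2*7 = 1*7 = 7)
V + (P(4) + T)**2*(-108) = 7 + (-3*4 - 4)**2*(-108) = 7 + (-12 - 4)**2*(-108) = 7 + (-16)**2*(-108) = 7 + 256*(-108) = 7 - 27648 = -27641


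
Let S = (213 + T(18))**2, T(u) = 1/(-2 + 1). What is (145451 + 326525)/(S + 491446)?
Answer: 235988/268195 ≈ 0.87991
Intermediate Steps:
T(u) = -1 (T(u) = 1/(-1) = -1)
S = 44944 (S = (213 - 1)**2 = 212**2 = 44944)
(145451 + 326525)/(S + 491446) = (145451 + 326525)/(44944 + 491446) = 471976/536390 = 471976*(1/536390) = 235988/268195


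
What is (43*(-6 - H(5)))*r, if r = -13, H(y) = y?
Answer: 6149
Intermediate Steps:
(43*(-6 - H(5)))*r = (43*(-6 - 1*5))*(-13) = (43*(-6 - 5))*(-13) = (43*(-11))*(-13) = -473*(-13) = 6149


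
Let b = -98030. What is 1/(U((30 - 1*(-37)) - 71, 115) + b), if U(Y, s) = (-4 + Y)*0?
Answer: -1/98030 ≈ -1.0201e-5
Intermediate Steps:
U(Y, s) = 0
1/(U((30 - 1*(-37)) - 71, 115) + b) = 1/(0 - 98030) = 1/(-98030) = -1/98030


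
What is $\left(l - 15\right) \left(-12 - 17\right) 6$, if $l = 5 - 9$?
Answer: $3306$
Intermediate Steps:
$l = -4$ ($l = 5 - 9 = -4$)
$\left(l - 15\right) \left(-12 - 17\right) 6 = \left(-4 - 15\right) \left(-12 - 17\right) 6 = \left(-19\right) \left(-29\right) 6 = 551 \cdot 6 = 3306$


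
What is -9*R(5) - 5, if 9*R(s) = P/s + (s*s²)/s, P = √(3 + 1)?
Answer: -152/5 ≈ -30.400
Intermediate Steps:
P = 2 (P = √4 = 2)
R(s) = s²/9 + 2/(9*s) (R(s) = (2/s + (s*s²)/s)/9 = (2/s + s³/s)/9 = (2/s + s²)/9 = (s² + 2/s)/9 = s²/9 + 2/(9*s))
-9*R(5) - 5 = -(2 + 5³)/5 - 5 = -(2 + 125)/5 - 5 = -127/5 - 5 = -152/5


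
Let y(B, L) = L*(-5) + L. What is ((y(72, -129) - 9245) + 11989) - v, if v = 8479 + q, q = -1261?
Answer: -3958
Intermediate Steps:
y(B, L) = -4*L (y(B, L) = -5*L + L = -4*L)
v = 7218 (v = 8479 - 1261 = 7218)
((y(72, -129) - 9245) + 11989) - v = ((-4*(-129) - 9245) + 11989) - 1*7218 = ((516 - 9245) + 11989) - 7218 = (-8729 + 11989) - 7218 = 3260 - 7218 = -3958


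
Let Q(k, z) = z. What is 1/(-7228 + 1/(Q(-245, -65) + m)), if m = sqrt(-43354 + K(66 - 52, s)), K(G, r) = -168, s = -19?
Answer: -345115381/2494494443689 + I*sqrt(43522)/2494494443689 ≈ -0.00013835 + 8.3632e-11*I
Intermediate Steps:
m = I*sqrt(43522) (m = sqrt(-43354 - 168) = sqrt(-43522) = I*sqrt(43522) ≈ 208.62*I)
1/(-7228 + 1/(Q(-245, -65) + m)) = 1/(-7228 + 1/(-65 + I*sqrt(43522)))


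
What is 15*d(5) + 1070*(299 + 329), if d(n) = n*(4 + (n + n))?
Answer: 673010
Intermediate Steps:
d(n) = n*(4 + 2*n)
15*d(5) + 1070*(299 + 329) = 15*(2*5*(2 + 5)) + 1070*(299 + 329) = 15*(2*5*7) + 1070*628 = 15*70 + 671960 = 1050 + 671960 = 673010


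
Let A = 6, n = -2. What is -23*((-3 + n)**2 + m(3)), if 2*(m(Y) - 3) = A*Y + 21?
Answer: -2185/2 ≈ -1092.5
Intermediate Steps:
m(Y) = 27/2 + 3*Y (m(Y) = 3 + (6*Y + 21)/2 = 3 + (21 + 6*Y)/2 = 3 + (21/2 + 3*Y) = 27/2 + 3*Y)
-23*((-3 + n)**2 + m(3)) = -23*((-3 - 2)**2 + (27/2 + 3*3)) = -23*((-5)**2 + (27/2 + 9)) = -23*(25 + 45/2) = -23*95/2 = -2185/2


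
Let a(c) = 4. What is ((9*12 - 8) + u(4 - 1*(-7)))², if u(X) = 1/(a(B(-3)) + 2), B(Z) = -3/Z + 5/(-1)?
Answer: 361201/36 ≈ 10033.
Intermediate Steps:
B(Z) = -5 - 3/Z (B(Z) = -3/Z + 5*(-1) = -3/Z - 5 = -5 - 3/Z)
u(X) = ⅙ (u(X) = 1/(4 + 2) = 1/6 = ⅙)
((9*12 - 8) + u(4 - 1*(-7)))² = ((9*12 - 8) + ⅙)² = ((108 - 8) + ⅙)² = (100 + ⅙)² = (601/6)² = 361201/36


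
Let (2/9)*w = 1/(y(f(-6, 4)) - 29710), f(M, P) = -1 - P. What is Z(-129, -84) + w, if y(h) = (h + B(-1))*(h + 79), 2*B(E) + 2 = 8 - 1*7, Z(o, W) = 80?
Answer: 1606237/20078 ≈ 80.000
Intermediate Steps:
B(E) = -½ (B(E) = -1 + (8 - 1*7)/2 = -1 + (8 - 7)/2 = -1 + (½)*1 = -1 + ½ = -½)
y(h) = (79 + h)*(-½ + h) (y(h) = (h - ½)*(h + 79) = (-½ + h)*(79 + h) = (79 + h)*(-½ + h))
w = -3/20078 (w = 9/(2*((-79/2 + (-1 - 1*4)² + 157*(-1 - 1*4)/2) - 29710)) = 9/(2*((-79/2 + (-1 - 4)² + 157*(-1 - 4)/2) - 29710)) = 9/(2*((-79/2 + (-5)² + (157/2)*(-5)) - 29710)) = 9/(2*((-79/2 + 25 - 785/2) - 29710)) = 9/(2*(-407 - 29710)) = (9/2)/(-30117) = (9/2)*(-1/30117) = -3/20078 ≈ -0.00014942)
Z(-129, -84) + w = 80 - 3/20078 = 1606237/20078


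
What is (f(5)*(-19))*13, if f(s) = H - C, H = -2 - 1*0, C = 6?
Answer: 1976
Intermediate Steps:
H = -2 (H = -2 + 0 = -2)
f(s) = -8 (f(s) = -2 - 1*6 = -2 - 6 = -8)
(f(5)*(-19))*13 = -8*(-19)*13 = 152*13 = 1976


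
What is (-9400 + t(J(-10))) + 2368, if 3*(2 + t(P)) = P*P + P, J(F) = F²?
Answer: -11002/3 ≈ -3667.3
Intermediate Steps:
t(P) = -2 + P/3 + P²/3 (t(P) = -2 + (P*P + P)/3 = -2 + (P² + P)/3 = -2 + (P + P²)/3 = -2 + (P/3 + P²/3) = -2 + P/3 + P²/3)
(-9400 + t(J(-10))) + 2368 = (-9400 + (-2 + (⅓)*(-10)² + ((-10)²)²/3)) + 2368 = (-9400 + (-2 + (⅓)*100 + (⅓)*100²)) + 2368 = (-9400 + (-2 + 100/3 + (⅓)*10000)) + 2368 = (-9400 + (-2 + 100/3 + 10000/3)) + 2368 = (-9400 + 10094/3) + 2368 = -18106/3 + 2368 = -11002/3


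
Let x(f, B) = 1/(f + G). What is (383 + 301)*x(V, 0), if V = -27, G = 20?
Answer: -684/7 ≈ -97.714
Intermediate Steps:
x(f, B) = 1/(20 + f) (x(f, B) = 1/(f + 20) = 1/(20 + f))
(383 + 301)*x(V, 0) = (383 + 301)/(20 - 27) = 684/(-7) = 684*(-1/7) = -684/7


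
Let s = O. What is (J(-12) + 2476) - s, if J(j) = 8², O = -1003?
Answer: 3543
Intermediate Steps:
J(j) = 64
s = -1003
(J(-12) + 2476) - s = (64 + 2476) - 1*(-1003) = 2540 + 1003 = 3543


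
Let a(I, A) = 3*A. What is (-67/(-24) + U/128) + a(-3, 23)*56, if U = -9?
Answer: 1484821/384 ≈ 3866.7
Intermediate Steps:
(-67/(-24) + U/128) + a(-3, 23)*56 = (-67/(-24) - 9/128) + (3*23)*56 = (-67*(-1/24) - 9*1/128) + 69*56 = (67/24 - 9/128) + 3864 = 1045/384 + 3864 = 1484821/384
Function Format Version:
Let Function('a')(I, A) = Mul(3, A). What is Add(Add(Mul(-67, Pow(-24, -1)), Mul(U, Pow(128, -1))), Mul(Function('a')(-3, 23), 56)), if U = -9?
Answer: Rational(1484821, 384) ≈ 3866.7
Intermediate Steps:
Add(Add(Mul(-67, Pow(-24, -1)), Mul(U, Pow(128, -1))), Mul(Function('a')(-3, 23), 56)) = Add(Add(Mul(-67, Pow(-24, -1)), Mul(-9, Pow(128, -1))), Mul(Mul(3, 23), 56)) = Add(Add(Mul(-67, Rational(-1, 24)), Mul(-9, Rational(1, 128))), Mul(69, 56)) = Add(Add(Rational(67, 24), Rational(-9, 128)), 3864) = Add(Rational(1045, 384), 3864) = Rational(1484821, 384)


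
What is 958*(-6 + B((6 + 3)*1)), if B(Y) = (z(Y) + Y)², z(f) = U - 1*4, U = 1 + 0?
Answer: 28740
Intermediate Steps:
U = 1
z(f) = -3 (z(f) = 1 - 1*4 = 1 - 4 = -3)
B(Y) = (-3 + Y)²
958*(-6 + B((6 + 3)*1)) = 958*(-6 + (-3 + (6 + 3)*1)²) = 958*(-6 + (-3 + 9*1)²) = 958*(-6 + (-3 + 9)²) = 958*(-6 + 6²) = 958*(-6 + 36) = 958*30 = 28740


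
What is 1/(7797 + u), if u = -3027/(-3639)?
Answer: 1213/9458770 ≈ 0.00012824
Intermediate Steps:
u = 1009/1213 (u = -3027*(-1/3639) = 1009/1213 ≈ 0.83182)
1/(7797 + u) = 1/(7797 + 1009/1213) = 1/(9458770/1213) = 1213/9458770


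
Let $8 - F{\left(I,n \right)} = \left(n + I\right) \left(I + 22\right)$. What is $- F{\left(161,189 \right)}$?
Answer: $64042$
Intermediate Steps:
$F{\left(I,n \right)} = 8 - \left(22 + I\right) \left(I + n\right)$ ($F{\left(I,n \right)} = 8 - \left(n + I\right) \left(I + 22\right) = 8 - \left(I + n\right) \left(22 + I\right) = 8 - \left(22 + I\right) \left(I + n\right)$)
$- F{\left(161,189 \right)} = - (8 - 161^{2} - 3542 - 4158 - 161 \cdot 189) = - (8 - 25921 - 3542 - 4158 - 30429) = \left(-1\right) \left(-64042\right) = 64042$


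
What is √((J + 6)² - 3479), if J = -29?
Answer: 5*I*√118 ≈ 54.314*I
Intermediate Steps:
√((J + 6)² - 3479) = √((-29 + 6)² - 3479) = √((-23)² - 3479) = √(529 - 3479) = √(-2950) = 5*I*√118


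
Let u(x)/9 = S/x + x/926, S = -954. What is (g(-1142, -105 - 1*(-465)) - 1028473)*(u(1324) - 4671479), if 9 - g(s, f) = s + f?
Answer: 735735212652869917/153253 ≈ 4.8008e+12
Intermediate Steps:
u(x) = -8586/x + 9*x/926 (u(x) = 9*(-954/x + x/926) = -8586/x + 9*x/926)
g(s, f) = 9 - f - s (g(s, f) = 9 - (s + f) = 9 - (f + s) = 9 + (-f - s) = 9 - f - s)
(g(-1142, -105 - 1*(-465)) - 1028473)*(u(1324) - 4671479) = ((9 - (-105 - 1*(-465)) - 1*(-1142)) - 1028473)*((-8586/1324 + (9/926)*1324) - 4671479) = ((9 - (-105 + 465) + 1142) - 1028473)*((-8586*1/1324 + 5958/463) - 4671479) = ((9 - 1*360 + 1142) - 1028473)*((-4293/662 + 5958/463) - 4671479) = ((9 - 360 + 1142) - 1028473)*(1956537/306506 - 4671479) = (791 - 1028473)*(-1431834385837/306506) = -1027682*(-1431834385837/306506) = 735735212652869917/153253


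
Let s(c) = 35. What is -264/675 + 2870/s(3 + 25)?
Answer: 18362/225 ≈ 81.609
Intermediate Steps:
-264/675 + 2870/s(3 + 25) = -264/675 + 2870/35 = -264*1/675 + 2870*(1/35) = -88/225 + 82 = 18362/225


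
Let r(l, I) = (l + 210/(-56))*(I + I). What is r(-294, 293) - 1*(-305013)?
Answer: 261063/2 ≈ 1.3053e+5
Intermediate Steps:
r(l, I) = 2*I*(-15/4 + l) (r(l, I) = (l + 210*(-1/56))*(2*I) = (l - 15/4)*(2*I) = (-15/4 + l)*(2*I) = 2*I*(-15/4 + l))
r(-294, 293) - 1*(-305013) = (½)*293*(-15 + 4*(-294)) - 1*(-305013) = (½)*293*(-15 - 1176) + 305013 = (½)*293*(-1191) + 305013 = -348963/2 + 305013 = 261063/2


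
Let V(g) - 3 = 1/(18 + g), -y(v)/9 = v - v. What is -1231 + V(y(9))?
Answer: -22103/18 ≈ -1227.9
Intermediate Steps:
y(v) = 0 (y(v) = -9*(v - v) = -9*0 = 0)
V(g) = 3 + 1/(18 + g)
-1231 + V(y(9)) = -1231 + (55 + 3*0)/(18 + 0) = -1231 + (55 + 0)/18 = -1231 + (1/18)*55 = -1231 + 55/18 = -22103/18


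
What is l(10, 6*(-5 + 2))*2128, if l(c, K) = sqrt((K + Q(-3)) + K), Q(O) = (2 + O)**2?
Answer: 2128*I*sqrt(35) ≈ 12589.0*I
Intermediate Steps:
l(c, K) = sqrt(1 + 2*K) (l(c, K) = sqrt((K + (2 - 3)**2) + K) = sqrt((K + (-1)**2) + K) = sqrt((K + 1) + K) = sqrt((1 + K) + K) = sqrt(1 + 2*K))
l(10, 6*(-5 + 2))*2128 = sqrt(1 + 2*(6*(-5 + 2)))*2128 = sqrt(1 + 2*(6*(-3)))*2128 = sqrt(1 + 2*(-18))*2128 = sqrt(1 - 36)*2128 = sqrt(-35)*2128 = (I*sqrt(35))*2128 = 2128*I*sqrt(35)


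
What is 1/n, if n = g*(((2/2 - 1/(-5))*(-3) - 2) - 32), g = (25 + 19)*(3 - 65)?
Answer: 5/512864 ≈ 9.7492e-6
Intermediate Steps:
g = -2728 (g = 44*(-62) = -2728)
n = 512864/5 (n = -2728*(((2/2 - 1/(-5))*(-3) - 2) - 32) = -2728*(((2*(½) - 1*(-⅕))*(-3) - 2) - 32) = -2728*(((1 + ⅕)*(-3) - 2) - 32) = -2728*(((6/5)*(-3) - 2) - 32) = -2728*((-18/5 - 2) - 32) = -2728*(-28/5 - 32) = -2728*(-188/5) = 512864/5 ≈ 1.0257e+5)
1/n = 1/(512864/5) = 5/512864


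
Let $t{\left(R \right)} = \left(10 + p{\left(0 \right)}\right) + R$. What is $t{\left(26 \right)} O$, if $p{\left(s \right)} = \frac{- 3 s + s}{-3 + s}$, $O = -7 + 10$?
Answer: $108$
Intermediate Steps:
$O = 3$
$p{\left(s \right)} = - \frac{2 s}{-3 + s}$ ($p{\left(s \right)} = \frac{\left(-2\right) s}{-3 + s} = - \frac{2 s}{-3 + s}$)
$t{\left(R \right)} = 10 + R$ ($t{\left(R \right)} = \left(10 - \frac{0}{-3 + 0}\right) + R = \left(10 - \frac{0}{-3}\right) + R = \left(10 - 0 \left(- \frac{1}{3}\right)\right) + R = \left(10 + 0\right) + R = 10 + R$)
$t{\left(26 \right)} O = \left(10 + 26\right) 3 = 36 \cdot 3 = 108$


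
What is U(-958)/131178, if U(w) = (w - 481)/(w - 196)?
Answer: 1439/151379412 ≈ 9.5059e-6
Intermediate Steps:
U(w) = (-481 + w)/(-196 + w)
U(-958)/131178 = ((-481 - 958)/(-196 - 958))/131178 = (-1439/(-1154))*(1/131178) = -1/1154*(-1439)*(1/131178) = (1439/1154)*(1/131178) = 1439/151379412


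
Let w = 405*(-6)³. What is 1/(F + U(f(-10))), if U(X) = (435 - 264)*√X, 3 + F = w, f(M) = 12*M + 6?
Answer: -29161/2552202921 - 19*I*√114/850734307 ≈ -1.1426e-5 - 2.3846e-7*I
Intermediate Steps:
f(M) = 6 + 12*M
w = -87480 (w = 405*(-216) = -87480)
F = -87483 (F = -3 - 87480 = -87483)
U(X) = 171*√X
1/(F + U(f(-10))) = 1/(-87483 + 171*√(6 + 12*(-10))) = 1/(-87483 + 171*√(6 - 120)) = 1/(-87483 + 171*√(-114)) = 1/(-87483 + 171*(I*√114)) = 1/(-87483 + 171*I*√114)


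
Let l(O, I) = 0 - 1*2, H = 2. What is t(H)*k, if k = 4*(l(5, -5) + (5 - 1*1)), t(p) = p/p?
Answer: 8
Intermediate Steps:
l(O, I) = -2 (l(O, I) = 0 - 2 = -2)
t(p) = 1
k = 8 (k = 4*(-2 + (5 - 1*1)) = 4*(-2 + (5 - 1)) = 4*(-2 + 4) = 4*2 = 8)
t(H)*k = 1*8 = 8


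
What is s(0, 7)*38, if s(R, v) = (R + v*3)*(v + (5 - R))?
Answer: 9576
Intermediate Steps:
s(R, v) = (R + 3*v)*(5 + v - R)
s(0, 7)*38 = (-1*0**2 + 3*7**2 + 5*0 + 15*7 - 2*0*7)*38 = (-1*0 + 3*49 + 0 + 105 + 0)*38 = (0 + 147 + 0 + 105 + 0)*38 = 252*38 = 9576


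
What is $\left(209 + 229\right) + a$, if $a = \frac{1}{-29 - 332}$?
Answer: $\frac{158117}{361} \approx 438.0$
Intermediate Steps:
$a = - \frac{1}{361}$ ($a = \frac{1}{-361} = - \frac{1}{361} \approx -0.0027701$)
$\left(209 + 229\right) + a = \left(209 + 229\right) - \frac{1}{361} = 438 - \frac{1}{361} = \frac{158117}{361}$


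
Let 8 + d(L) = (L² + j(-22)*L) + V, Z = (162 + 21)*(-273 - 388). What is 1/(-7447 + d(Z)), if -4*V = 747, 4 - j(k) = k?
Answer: 4/58515578757 ≈ 6.8358e-11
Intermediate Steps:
j(k) = 4 - k
Z = -120963 (Z = 183*(-661) = -120963)
V = -747/4 (V = -¼*747 = -747/4 ≈ -186.75)
d(L) = -779/4 + L² + 26*L (d(L) = -8 + ((L² + (4 - 1*(-22))*L) - 747/4) = -8 + ((L² + (4 + 22)*L) - 747/4) = -8 + ((L² + 26*L) - 747/4) = -8 + (-747/4 + L² + 26*L) = -779/4 + L² + 26*L)
1/(-7447 + d(Z)) = 1/(-7447 + (-779/4 + (-120963)² + 26*(-120963))) = 1/(-7447 + (-779/4 + 14632047369 - 3145038)) = 1/(-7447 + 58515608545/4) = 1/(58515578757/4) = 4/58515578757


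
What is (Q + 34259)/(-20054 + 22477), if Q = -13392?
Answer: 20867/2423 ≈ 8.6120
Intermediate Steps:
(Q + 34259)/(-20054 + 22477) = (-13392 + 34259)/(-20054 + 22477) = 20867/2423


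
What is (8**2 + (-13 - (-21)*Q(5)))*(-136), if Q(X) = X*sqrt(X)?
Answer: -6936 - 14280*sqrt(5) ≈ -38867.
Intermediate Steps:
Q(X) = X**(3/2)
(8**2 + (-13 - (-21)*Q(5)))*(-136) = (8**2 + (-13 - (-21)*5**(3/2)))*(-136) = (64 + (-13 - (-21)*5*sqrt(5)))*(-136) = (64 + (-13 - (-105)*sqrt(5)))*(-136) = (64 + (-13 + 105*sqrt(5)))*(-136) = (51 + 105*sqrt(5))*(-136) = -6936 - 14280*sqrt(5)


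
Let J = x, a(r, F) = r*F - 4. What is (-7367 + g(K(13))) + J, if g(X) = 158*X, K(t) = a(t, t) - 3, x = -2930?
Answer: 15299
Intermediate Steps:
a(r, F) = -4 + F*r (a(r, F) = F*r - 4 = -4 + F*r)
J = -2930
K(t) = -7 + t² (K(t) = (-4 + t*t) - 3 = (-4 + t²) - 3 = -7 + t²)
(-7367 + g(K(13))) + J = (-7367 + 158*(-7 + 13²)) - 2930 = (-7367 + 158*(-7 + 169)) - 2930 = (-7367 + 158*162) - 2930 = (-7367 + 25596) - 2930 = 18229 - 2930 = 15299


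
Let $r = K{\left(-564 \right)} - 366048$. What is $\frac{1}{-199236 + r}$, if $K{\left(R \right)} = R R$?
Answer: $- \frac{1}{247188} \approx -4.0455 \cdot 10^{-6}$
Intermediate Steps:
$K{\left(R \right)} = R^{2}$
$r = -47952$ ($r = \left(-564\right)^{2} - 366048 = 318096 - 366048 = -47952$)
$\frac{1}{-199236 + r} = \frac{1}{-199236 - 47952} = \frac{1}{-247188} = - \frac{1}{247188}$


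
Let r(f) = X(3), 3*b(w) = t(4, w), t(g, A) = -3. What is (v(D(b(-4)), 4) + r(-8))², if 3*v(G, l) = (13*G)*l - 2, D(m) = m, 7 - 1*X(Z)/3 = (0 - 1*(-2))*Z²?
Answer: 2601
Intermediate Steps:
b(w) = -1 (b(w) = (⅓)*(-3) = -1)
X(Z) = 21 - 6*Z² (X(Z) = 21 - 3*(0 - 1*(-2))*Z² = 21 - 3*(0 + 2)*Z² = 21 - 6*Z²)
r(f) = -33 (r(f) = 21 - 6*3² = 21 - 6*9 = 21 - 54 = -33)
v(G, l) = -⅔ + 13*G*l/3 (v(G, l) = ((13*G)*l - 2)/3 = (13*G*l - 2)/3 = (-2 + 13*G*l)/3 = -⅔ + 13*G*l/3)
(v(D(b(-4)), 4) + r(-8))² = ((-⅔ + (13/3)*(-1)*4) - 33)² = ((-⅔ - 52/3) - 33)² = (-18 - 33)² = (-51)² = 2601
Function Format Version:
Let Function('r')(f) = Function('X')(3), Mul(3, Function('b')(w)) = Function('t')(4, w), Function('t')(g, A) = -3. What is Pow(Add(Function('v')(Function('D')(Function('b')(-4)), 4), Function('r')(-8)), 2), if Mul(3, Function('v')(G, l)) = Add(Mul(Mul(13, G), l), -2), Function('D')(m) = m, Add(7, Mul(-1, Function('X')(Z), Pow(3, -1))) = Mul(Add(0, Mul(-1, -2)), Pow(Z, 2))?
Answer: 2601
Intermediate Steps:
Function('b')(w) = -1 (Function('b')(w) = Mul(Rational(1, 3), -3) = -1)
Function('X')(Z) = Add(21, Mul(-6, Pow(Z, 2))) (Function('X')(Z) = Add(21, Mul(-3, Mul(Add(0, Mul(-1, -2)), Pow(Z, 2)))) = Add(21, Mul(-3, Mul(Add(0, 2), Pow(Z, 2)))) = Add(21, Mul(-3, Mul(2, Pow(Z, 2)))) = Add(21, Mul(-6, Pow(Z, 2))))
Function('r')(f) = -33 (Function('r')(f) = Add(21, Mul(-6, Pow(3, 2))) = Add(21, Mul(-6, 9)) = Add(21, -54) = -33)
Function('v')(G, l) = Add(Rational(-2, 3), Mul(Rational(13, 3), G, l)) (Function('v')(G, l) = Mul(Rational(1, 3), Add(Mul(Mul(13, G), l), -2)) = Mul(Rational(1, 3), Add(Mul(13, G, l), -2)) = Mul(Rational(1, 3), Add(-2, Mul(13, G, l))) = Add(Rational(-2, 3), Mul(Rational(13, 3), G, l)))
Pow(Add(Function('v')(Function('D')(Function('b')(-4)), 4), Function('r')(-8)), 2) = Pow(Add(Add(Rational(-2, 3), Mul(Rational(13, 3), -1, 4)), -33), 2) = Pow(Add(Add(Rational(-2, 3), Rational(-52, 3)), -33), 2) = Pow(Add(-18, -33), 2) = Pow(-51, 2) = 2601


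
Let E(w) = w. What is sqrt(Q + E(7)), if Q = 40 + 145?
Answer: 8*sqrt(3) ≈ 13.856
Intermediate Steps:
Q = 185
sqrt(Q + E(7)) = sqrt(185 + 7) = sqrt(192) = 8*sqrt(3)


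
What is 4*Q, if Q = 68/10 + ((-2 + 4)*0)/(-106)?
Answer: 136/5 ≈ 27.200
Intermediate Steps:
Q = 34/5 (Q = 68*(1/10) + (2*0)*(-1/106) = 34/5 + 0*(-1/106) = 34/5 + 0 = 34/5 ≈ 6.8000)
4*Q = 4*(34/5) = 136/5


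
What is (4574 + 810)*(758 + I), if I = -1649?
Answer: -4797144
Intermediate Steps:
(4574 + 810)*(758 + I) = (4574 + 810)*(758 - 1649) = 5384*(-891) = -4797144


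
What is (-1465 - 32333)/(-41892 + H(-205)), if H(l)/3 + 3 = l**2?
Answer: -5633/14029 ≈ -0.40153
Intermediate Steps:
H(l) = -9 + 3*l**2
(-1465 - 32333)/(-41892 + H(-205)) = (-1465 - 32333)/(-41892 + (-9 + 3*(-205)**2)) = -33798/(-41892 + (-9 + 3*42025)) = -33798/(-41892 + (-9 + 126075)) = -33798/(-41892 + 126066) = -33798/84174 = -33798*1/84174 = -5633/14029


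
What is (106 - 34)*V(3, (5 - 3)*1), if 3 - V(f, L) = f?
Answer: 0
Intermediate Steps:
V(f, L) = 3 - f
(106 - 34)*V(3, (5 - 3)*1) = (106 - 34)*(3 - 1*3) = 72*(3 - 3) = 72*0 = 0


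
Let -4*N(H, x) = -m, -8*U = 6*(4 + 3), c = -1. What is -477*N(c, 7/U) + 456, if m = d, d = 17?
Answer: -6285/4 ≈ -1571.3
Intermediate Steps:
m = 17
U = -21/4 (U = -3*(4 + 3)/4 = -3*7/4 = -1/8*42 = -21/4 ≈ -5.2500)
N(H, x) = 17/4 (N(H, x) = -(-1)*17/4 = -1/4*(-17) = 17/4)
-477*N(c, 7/U) + 456 = -477*17/4 + 456 = -8109/4 + 456 = -6285/4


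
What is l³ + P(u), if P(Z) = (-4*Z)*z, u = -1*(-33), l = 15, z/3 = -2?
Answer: 4167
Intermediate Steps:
z = -6 (z = 3*(-2) = -6)
u = 33
P(Z) = 24*Z (P(Z) = -4*Z*(-6) = 24*Z)
l³ + P(u) = 15³ + 24*33 = 3375 + 792 = 4167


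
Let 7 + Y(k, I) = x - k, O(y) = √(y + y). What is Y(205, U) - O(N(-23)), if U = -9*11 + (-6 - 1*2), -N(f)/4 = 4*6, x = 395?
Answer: 183 - 8*I*√3 ≈ 183.0 - 13.856*I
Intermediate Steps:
N(f) = -96 (N(f) = -16*6 = -4*24 = -96)
U = -107 (U = -99 + (-6 - 2) = -99 - 8 = -107)
O(y) = √2*√y (O(y) = √(2*y) = √2*√y)
Y(k, I) = 388 - k (Y(k, I) = -7 + (395 - k) = 388 - k)
Y(205, U) - O(N(-23)) = (388 - 1*205) - √2*√(-96) = (388 - 205) - √2*4*I*√6 = 183 - 8*I*√3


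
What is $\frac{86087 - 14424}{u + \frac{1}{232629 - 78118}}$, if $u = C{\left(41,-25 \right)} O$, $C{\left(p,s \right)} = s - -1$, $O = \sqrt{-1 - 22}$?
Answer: $\frac{11072721793}{316278103555009} + \frac{41060575606997352 i \sqrt{23}}{316278103555009} \approx 3.5009 \cdot 10^{-5} + 622.62 i$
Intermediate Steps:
$O = i \sqrt{23}$ ($O = \sqrt{-23} = i \sqrt{23} \approx 4.7958 i$)
$C{\left(p,s \right)} = 1 + s$ ($C{\left(p,s \right)} = s + 1 = 1 + s$)
$u = - 24 i \sqrt{23}$ ($u = \left(1 - 25\right) i \sqrt{23} = - 24 i \sqrt{23} \approx - 115.1 i$)
$\frac{86087 - 14424}{u + \frac{1}{232629 - 78118}} = \frac{86087 - 14424}{- 24 i \sqrt{23} + \frac{1}{232629 - 78118}} = \frac{71663}{- 24 i \sqrt{23} + \frac{1}{154511}} = \frac{71663}{\frac{1}{154511} - 24 i \sqrt{23}}$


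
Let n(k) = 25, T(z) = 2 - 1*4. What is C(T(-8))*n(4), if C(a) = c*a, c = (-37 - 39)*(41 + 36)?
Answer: 292600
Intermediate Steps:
T(z) = -2 (T(z) = 2 - 4 = -2)
c = -5852 (c = -76*77 = -5852)
C(a) = -5852*a
C(T(-8))*n(4) = -5852*(-2)*25 = 11704*25 = 292600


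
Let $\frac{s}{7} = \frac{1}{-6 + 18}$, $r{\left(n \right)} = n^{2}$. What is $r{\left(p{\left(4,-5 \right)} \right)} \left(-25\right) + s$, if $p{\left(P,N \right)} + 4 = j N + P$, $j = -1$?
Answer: $- \frac{7493}{12} \approx -624.42$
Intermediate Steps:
$p{\left(P,N \right)} = -4 + P - N$ ($p{\left(P,N \right)} = -4 - \left(N - P\right) = -4 + P - N$)
$s = \frac{7}{12}$ ($s = \frac{7}{-6 + 18} = \frac{7}{12} \approx 0.58333$)
$r{\left(p{\left(4,-5 \right)} \right)} \left(-25\right) + s = \left(-4 + 4 - -5\right)^{2} \left(-25\right) + \frac{7}{12} = \left(-4 + 4 + 5\right)^{2} \left(-25\right) + \frac{7}{12} = 5^{2} \left(-25\right) + \frac{7}{12} = 25 \left(-25\right) + \frac{7}{12} = -625 + \frac{7}{12} = - \frac{7493}{12}$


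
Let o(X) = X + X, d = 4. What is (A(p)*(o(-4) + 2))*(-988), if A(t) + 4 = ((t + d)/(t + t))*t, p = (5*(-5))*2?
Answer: -160056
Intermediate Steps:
o(X) = 2*X
p = -50 (p = -25*2 = -50)
A(t) = -2 + t/2 (A(t) = -4 + ((t + 4)/(t + t))*t = -4 + ((4 + t)/((2*t)))*t = -4 + ((4 + t)*(1/(2*t)))*t = -4 + ((4 + t)/(2*t))*t = -4 + (2 + t/2) = -2 + t/2)
(A(p)*(o(-4) + 2))*(-988) = ((-2 + (1/2)*(-50))*(2*(-4) + 2))*(-988) = ((-2 - 25)*(-8 + 2))*(-988) = -27*(-6)*(-988) = 162*(-988) = -160056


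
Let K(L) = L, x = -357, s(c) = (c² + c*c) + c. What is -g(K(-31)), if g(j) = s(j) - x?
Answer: -2248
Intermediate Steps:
s(c) = c + 2*c² (s(c) = (c² + c²) + c = 2*c² + c = c + 2*c²)
g(j) = 357 + j*(1 + 2*j) (g(j) = j*(1 + 2*j) - 1*(-357) = j*(1 + 2*j) + 357 = 357 + j*(1 + 2*j))
-g(K(-31)) = -(357 - 31*(1 + 2*(-31))) = -(357 - 31*(1 - 62)) = -(357 - 31*(-61)) = -(357 + 1891) = -1*2248 = -2248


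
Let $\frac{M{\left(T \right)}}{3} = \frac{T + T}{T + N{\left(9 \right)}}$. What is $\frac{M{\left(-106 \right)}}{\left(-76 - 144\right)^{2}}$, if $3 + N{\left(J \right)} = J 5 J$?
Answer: $- \frac{159}{3581600} \approx -4.4394 \cdot 10^{-5}$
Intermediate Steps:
$N{\left(J \right)} = -3 + 5 J^{2}$ ($N{\left(J \right)} = -3 + J 5 J = -3 + 5 J J = -3 + 5 J^{2}$)
$M{\left(T \right)} = \frac{6 T}{402 + T}$ ($M{\left(T \right)} = 3 \frac{T + T}{T - \left(3 - 5 \cdot 9^{2}\right)} = 3 \frac{2 T}{T + \left(-3 + 5 \cdot 81\right)} = 3 \frac{2 T}{T + \left(-3 + 405\right)} = 3 \frac{2 T}{T + 402} = 3 \frac{2 T}{402 + T} = \frac{6 T}{402 + T}$)
$\frac{M{\left(-106 \right)}}{\left(-76 - 144\right)^{2}} = \frac{6 \left(-106\right) \frac{1}{402 - 106}}{\left(-76 - 144\right)^{2}} = \frac{6 \left(-106\right) \frac{1}{296}}{\left(-220\right)^{2}} = \frac{6 \left(-106\right) \frac{1}{296}}{48400} = \left(- \frac{159}{74}\right) \frac{1}{48400} = - \frac{159}{3581600}$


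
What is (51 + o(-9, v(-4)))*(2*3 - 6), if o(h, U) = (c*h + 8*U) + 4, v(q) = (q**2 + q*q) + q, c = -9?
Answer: 0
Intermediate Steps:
v(q) = q + 2*q**2 (v(q) = (q**2 + q**2) + q = 2*q**2 + q = q + 2*q**2)
o(h, U) = 4 - 9*h + 8*U (o(h, U) = (-9*h + 8*U) + 4 = 4 - 9*h + 8*U)
(51 + o(-9, v(-4)))*(2*3 - 6) = (51 + (4 - 9*(-9) + 8*(-4*(1 + 2*(-4)))))*(2*3 - 6) = (51 + (4 + 81 + 8*(-4*(1 - 8))))*(6 - 6) = (51 + (4 + 81 + 8*(-4*(-7))))*0 = (51 + (4 + 81 + 8*28))*0 = (51 + (4 + 81 + 224))*0 = (51 + 309)*0 = 360*0 = 0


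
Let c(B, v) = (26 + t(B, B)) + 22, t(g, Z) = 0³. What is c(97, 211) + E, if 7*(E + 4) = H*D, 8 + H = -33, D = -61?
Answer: 2809/7 ≈ 401.29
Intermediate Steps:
t(g, Z) = 0
c(B, v) = 48 (c(B, v) = (26 + 0) + 22 = 26 + 22 = 48)
H = -41 (H = -8 - 33 = -41)
E = 2473/7 (E = -4 + (-41*(-61))/7 = -4 + (⅐)*2501 = -4 + 2501/7 = 2473/7 ≈ 353.29)
c(97, 211) + E = 48 + 2473/7 = 2809/7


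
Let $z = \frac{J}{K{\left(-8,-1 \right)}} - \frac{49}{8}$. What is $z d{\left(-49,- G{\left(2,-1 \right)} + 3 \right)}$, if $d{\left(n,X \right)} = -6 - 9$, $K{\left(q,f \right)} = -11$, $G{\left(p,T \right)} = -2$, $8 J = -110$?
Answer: $\frac{585}{8} \approx 73.125$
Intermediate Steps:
$J = - \frac{55}{4}$ ($J = \frac{1}{8} \left(-110\right) = - \frac{55}{4} \approx -13.75$)
$z = - \frac{39}{8}$ ($z = - \frac{55}{4 \left(-11\right)} - \frac{49}{8} = \left(- \frac{55}{4}\right) \left(- \frac{1}{11}\right) - \frac{49}{8} = \frac{5}{4} - \frac{49}{8} = - \frac{39}{8} \approx -4.875$)
$d{\left(n,X \right)} = -15$
$z d{\left(-49,- G{\left(2,-1 \right)} + 3 \right)} = \left(- \frac{39}{8}\right) \left(-15\right) = \frac{585}{8}$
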